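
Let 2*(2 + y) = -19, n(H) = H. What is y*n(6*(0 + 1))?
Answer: -69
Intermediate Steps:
y = -23/2 (y = -2 + (½)*(-19) = -2 - 19/2 = -23/2 ≈ -11.500)
y*n(6*(0 + 1)) = -69*(0 + 1) = -69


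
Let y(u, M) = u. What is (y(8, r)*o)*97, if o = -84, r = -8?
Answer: -65184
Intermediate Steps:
(y(8, r)*o)*97 = (8*(-84))*97 = -672*97 = -65184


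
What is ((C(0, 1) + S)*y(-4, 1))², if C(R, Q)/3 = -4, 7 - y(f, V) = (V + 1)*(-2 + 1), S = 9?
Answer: 729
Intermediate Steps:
y(f, V) = 8 + V (y(f, V) = 7 - (V + 1)*(-2 + 1) = 7 - (1 + V)*(-1) = 7 - (-1 - V) = 7 + (1 + V) = 8 + V)
C(R, Q) = -12 (C(R, Q) = 3*(-4) = -12)
((C(0, 1) + S)*y(-4, 1))² = ((-12 + 9)*(8 + 1))² = (-3*9)² = (-27)² = 729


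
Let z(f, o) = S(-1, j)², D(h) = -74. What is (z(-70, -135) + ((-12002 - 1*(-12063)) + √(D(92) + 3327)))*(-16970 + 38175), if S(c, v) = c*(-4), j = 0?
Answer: 1632785 + 21205*√3253 ≈ 2.8422e+6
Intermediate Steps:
S(c, v) = -4*c
z(f, o) = 16 (z(f, o) = (-4*(-1))² = 4² = 16)
(z(-70, -135) + ((-12002 - 1*(-12063)) + √(D(92) + 3327)))*(-16970 + 38175) = (16 + ((-12002 - 1*(-12063)) + √(-74 + 3327)))*(-16970 + 38175) = (16 + ((-12002 + 12063) + √3253))*21205 = (16 + (61 + √3253))*21205 = (77 + √3253)*21205 = 1632785 + 21205*√3253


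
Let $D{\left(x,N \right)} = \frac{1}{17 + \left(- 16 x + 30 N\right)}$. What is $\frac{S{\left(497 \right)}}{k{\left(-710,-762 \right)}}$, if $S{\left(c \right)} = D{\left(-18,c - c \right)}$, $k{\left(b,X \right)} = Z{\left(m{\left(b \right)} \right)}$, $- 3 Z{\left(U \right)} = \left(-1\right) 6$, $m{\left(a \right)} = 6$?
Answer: $\frac{1}{610} \approx 0.0016393$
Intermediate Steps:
$Z{\left(U \right)} = 2$ ($Z{\left(U \right)} = - \frac{\left(-1\right) 6}{3} = \left(- \frac{1}{3}\right) \left(-6\right) = 2$)
$k{\left(b,X \right)} = 2$
$D{\left(x,N \right)} = \frac{1}{17 - 16 x + 30 N}$
$S{\left(c \right)} = \frac{1}{305}$ ($S{\left(c \right)} = \frac{1}{17 - -288 + 30 \left(c - c\right)} = \frac{1}{17 + 288 + 30 \cdot 0} = \frac{1}{17 + 288 + 0} = \frac{1}{305}$)
$\frac{S{\left(497 \right)}}{k{\left(-710,-762 \right)}} = \frac{1}{305 \cdot 2} = \frac{1}{305} \cdot \frac{1}{2} = \frac{1}{610}$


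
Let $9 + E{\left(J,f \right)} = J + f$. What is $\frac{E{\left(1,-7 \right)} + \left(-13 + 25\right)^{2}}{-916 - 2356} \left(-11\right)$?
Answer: $\frac{1419}{3272} \approx 0.43368$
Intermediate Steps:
$E{\left(J,f \right)} = -9 + J + f$ ($E{\left(J,f \right)} = -9 + \left(J + f\right) = -9 + J + f$)
$\frac{E{\left(1,-7 \right)} + \left(-13 + 25\right)^{2}}{-916 - 2356} \left(-11\right) = \frac{\left(-9 + 1 - 7\right) + \left(-13 + 25\right)^{2}}{-916 - 2356} \left(-11\right) = \frac{-15 + 12^{2}}{-3272} \left(-11\right) = \left(-15 + 144\right) \left(- \frac{1}{3272}\right) \left(-11\right) = 129 \left(- \frac{1}{3272}\right) \left(-11\right) = \left(- \frac{129}{3272}\right) \left(-11\right) = \frac{1419}{3272}$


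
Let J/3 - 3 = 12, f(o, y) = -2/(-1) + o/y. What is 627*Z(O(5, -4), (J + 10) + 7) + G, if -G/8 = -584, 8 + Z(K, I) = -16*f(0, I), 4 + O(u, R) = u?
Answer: -20408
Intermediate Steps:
f(o, y) = 2 + o/y (f(o, y) = -2*(-1) + o/y = 2 + o/y)
O(u, R) = -4 + u
J = 45 (J = 9 + 3*12 = 9 + 36 = 45)
Z(K, I) = -40 (Z(K, I) = -8 - 16*(2 + 0/I) = -8 - 16*(2 + 0) = -8 - 16*2 = -8 - 32 = -40)
G = 4672 (G = -8*(-584) = 4672)
627*Z(O(5, -4), (J + 10) + 7) + G = 627*(-40) + 4672 = -25080 + 4672 = -20408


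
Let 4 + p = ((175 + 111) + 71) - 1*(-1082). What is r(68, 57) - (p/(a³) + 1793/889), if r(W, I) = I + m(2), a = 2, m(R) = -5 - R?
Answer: -934459/7112 ≈ -131.39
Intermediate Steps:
p = 1435 (p = -4 + (((175 + 111) + 71) - 1*(-1082)) = -4 + ((286 + 71) + 1082) = -4 + (357 + 1082) = -4 + 1439 = 1435)
r(W, I) = -7 + I (r(W, I) = I + (-5 - 1*2) = I + (-5 - 2) = I - 7 = -7 + I)
r(68, 57) - (p/(a³) + 1793/889) = (-7 + 57) - (1435/(2³) + 1793/889) = 50 - (1435/8 + 1793*(1/889)) = 50 - (1435*(⅛) + 1793/889) = 50 - (1435/8 + 1793/889) = 50 - 1*1290059/7112 = 50 - 1290059/7112 = -934459/7112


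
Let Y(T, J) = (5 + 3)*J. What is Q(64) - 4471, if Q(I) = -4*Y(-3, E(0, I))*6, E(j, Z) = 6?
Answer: -5623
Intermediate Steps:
Y(T, J) = 8*J
Q(I) = -1152 (Q(I) = -32*6*6 = -4*48*6 = -192*6 = -1152)
Q(64) - 4471 = -1152 - 4471 = -5623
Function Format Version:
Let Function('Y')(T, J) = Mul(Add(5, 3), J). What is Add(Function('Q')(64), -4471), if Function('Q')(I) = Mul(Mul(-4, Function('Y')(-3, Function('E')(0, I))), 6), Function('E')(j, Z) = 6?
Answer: -5623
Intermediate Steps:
Function('Y')(T, J) = Mul(8, J)
Function('Q')(I) = -1152 (Function('Q')(I) = Mul(Mul(-4, Mul(8, 6)), 6) = Mul(Mul(-4, 48), 6) = Mul(-192, 6) = -1152)
Add(Function('Q')(64), -4471) = Add(-1152, -4471) = -5623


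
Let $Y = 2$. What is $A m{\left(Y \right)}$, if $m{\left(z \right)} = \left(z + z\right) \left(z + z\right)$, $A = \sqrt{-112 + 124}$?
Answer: $32 \sqrt{3} \approx 55.426$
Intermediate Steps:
$A = 2 \sqrt{3}$ ($A = \sqrt{12} = 2 \sqrt{3} \approx 3.4641$)
$m{\left(z \right)} = 4 z^{2}$ ($m{\left(z \right)} = 2 z 2 z = 4 z^{2}$)
$A m{\left(Y \right)} = 2 \sqrt{3} \cdot 4 \cdot 2^{2} = 2 \sqrt{3} \cdot 4 \cdot 4 = 2 \sqrt{3} \cdot 16 = 32 \sqrt{3}$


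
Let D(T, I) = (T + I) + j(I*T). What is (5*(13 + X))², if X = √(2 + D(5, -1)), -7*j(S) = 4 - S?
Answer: 30400/7 + 650*√231/7 ≈ 5754.2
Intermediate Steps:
j(S) = -4/7 + S/7 (j(S) = -(4 - S)/7 = -4/7 + S/7)
D(T, I) = -4/7 + I + T + I*T/7 (D(T, I) = (T + I) + (-4/7 + (I*T)/7) = (I + T) + (-4/7 + I*T/7) = -4/7 + I + T + I*T/7)
X = √231/7 (X = √(2 + (-4/7 - 1 + 5 + (⅐)*(-1)*5)) = √(2 + (-4/7 - 1 + 5 - 5/7)) = √(2 + 19/7) = √(33/7) = √231/7 ≈ 2.1712)
(5*(13 + X))² = (5*(13 + √231/7))² = (65 + 5*√231/7)²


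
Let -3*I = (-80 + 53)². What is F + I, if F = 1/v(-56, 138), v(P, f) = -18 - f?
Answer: -37909/156 ≈ -243.01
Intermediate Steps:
F = -1/156 (F = 1/(-18 - 1*138) = 1/(-18 - 138) = 1/(-156) = -1/156 ≈ -0.0064103)
I = -243 (I = -(-80 + 53)²/3 = -⅓*(-27)² = -⅓*729 = -243)
F + I = -1/156 - 243 = -37909/156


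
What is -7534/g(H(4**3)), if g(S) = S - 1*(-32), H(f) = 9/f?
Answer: -482176/2057 ≈ -234.41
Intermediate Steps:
g(S) = 32 + S (g(S) = S + 32 = 32 + S)
-7534/g(H(4**3)) = -7534/(32 + 9/(4**3)) = -7534/(32 + 9/64) = -7534/2057/64 = -7534*64/2057 = -482176/2057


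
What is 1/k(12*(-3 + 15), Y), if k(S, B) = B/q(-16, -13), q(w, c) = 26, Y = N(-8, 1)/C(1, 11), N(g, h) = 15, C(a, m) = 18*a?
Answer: 156/5 ≈ 31.200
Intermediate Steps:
Y = ⅚ (Y = 15/((18*1)) = 15/18 = 15*(1/18) = ⅚ ≈ 0.83333)
k(S, B) = B/26
1/k(12*(-3 + 15), Y) = 1/((1/26)*(⅚)) = 1/(5/156) = 156/5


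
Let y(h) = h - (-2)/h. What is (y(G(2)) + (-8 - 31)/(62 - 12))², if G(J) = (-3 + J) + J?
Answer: 12321/2500 ≈ 4.9284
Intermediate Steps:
G(J) = -3 + 2*J
y(h) = h + 2/h
(y(G(2)) + (-8 - 31)/(62 - 12))² = (((-3 + 2*2) + 2/(-3 + 2*2)) + (-8 - 31)/(62 - 12))² = (((-3 + 4) + 2/(-3 + 4)) - 39/50)² = ((1 + 2/1) - 39*1/50)² = ((1 + 2*1) - 39/50)² = ((1 + 2) - 39/50)² = (3 - 39/50)² = (111/50)² = 12321/2500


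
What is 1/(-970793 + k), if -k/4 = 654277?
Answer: -1/3587901 ≈ -2.7871e-7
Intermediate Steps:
k = -2617108 (k = -4*654277 = -2617108)
1/(-970793 + k) = 1/(-970793 - 2617108) = 1/(-3587901) = -1/3587901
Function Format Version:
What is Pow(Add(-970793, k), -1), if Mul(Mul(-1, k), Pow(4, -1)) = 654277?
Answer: Rational(-1, 3587901) ≈ -2.7871e-7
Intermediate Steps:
k = -2617108 (k = Mul(-4, 654277) = -2617108)
Pow(Add(-970793, k), -1) = Pow(Add(-970793, -2617108), -1) = Pow(-3587901, -1) = Rational(-1, 3587901)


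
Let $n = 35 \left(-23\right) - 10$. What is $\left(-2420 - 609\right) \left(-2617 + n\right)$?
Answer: $10395528$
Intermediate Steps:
$n = -815$ ($n = -805 - 10 = -815$)
$\left(-2420 - 609\right) \left(-2617 + n\right) = \left(-2420 - 609\right) \left(-2617 - 815\right) = \left(-3029\right) \left(-3432\right) = 10395528$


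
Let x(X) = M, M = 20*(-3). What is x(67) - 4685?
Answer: -4745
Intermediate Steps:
M = -60
x(X) = -60
x(67) - 4685 = -60 - 4685 = -4745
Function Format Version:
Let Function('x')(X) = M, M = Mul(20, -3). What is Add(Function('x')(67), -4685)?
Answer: -4745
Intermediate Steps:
M = -60
Function('x')(X) = -60
Add(Function('x')(67), -4685) = Add(-60, -4685) = -4745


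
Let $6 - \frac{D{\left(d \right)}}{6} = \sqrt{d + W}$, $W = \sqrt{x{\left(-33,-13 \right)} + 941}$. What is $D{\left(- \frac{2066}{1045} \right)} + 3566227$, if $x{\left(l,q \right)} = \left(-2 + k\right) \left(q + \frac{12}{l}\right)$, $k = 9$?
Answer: $3566263 - \frac{6 \sqrt{-2158970 + 99275 \sqrt{102542}}}{1045} \approx 3.5662 \cdot 10^{6}$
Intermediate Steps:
$x{\left(l,q \right)} = 7 q + \frac{84}{l}$ ($x{\left(l,q \right)} = \left(-2 + 9\right) \left(q + \frac{12}{l}\right) = 7 \left(q + \frac{12}{l}\right) = 7 q + \frac{84}{l}$)
$W = \frac{\sqrt{102542}}{11}$ ($W = \sqrt{\left(7 \left(-13\right) + \frac{84}{-33}\right) + 941} = \sqrt{\left(-91 + 84 \left(- \frac{1}{33}\right)\right) + 941} = \sqrt{\left(-91 - \frac{28}{11}\right) + 941} = \sqrt{- \frac{1029}{11} + 941} = \sqrt{\frac{9322}{11}} = \frac{\sqrt{102542}}{11} \approx 29.111$)
$D{\left(d \right)} = 36 - 6 \sqrt{d + \frac{\sqrt{102542}}{11}}$
$D{\left(- \frac{2066}{1045} \right)} + 3566227 = \left(36 - \frac{6 \sqrt{11 \sqrt{102542} + 121 \left(- \frac{2066}{1045}\right)}}{11}\right) + 3566227 = \left(36 - \frac{6 \sqrt{11 \sqrt{102542} - \frac{22726}{95}}}{11}\right) + 3566227 = \left(36 - \frac{6 \sqrt{- \frac{22726}{95} + 11 \sqrt{102542}}}{11}\right) + 3566227 = 3566263 - \frac{6 \sqrt{- \frac{22726}{95} + 11 \sqrt{102542}}}{11}$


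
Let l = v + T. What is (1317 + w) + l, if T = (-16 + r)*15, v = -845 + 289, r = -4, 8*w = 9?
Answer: 3697/8 ≈ 462.13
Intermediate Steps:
w = 9/8 (w = (⅛)*9 = 9/8 ≈ 1.1250)
v = -556
T = -300 (T = (-16 - 4)*15 = -20*15 = -300)
l = -856 (l = -556 - 300 = -856)
(1317 + w) + l = (1317 + 9/8) - 856 = 10545/8 - 856 = 3697/8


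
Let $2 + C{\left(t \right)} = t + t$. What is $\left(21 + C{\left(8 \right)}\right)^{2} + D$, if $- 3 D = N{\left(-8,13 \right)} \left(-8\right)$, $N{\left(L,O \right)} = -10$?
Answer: $\frac{3595}{3} \approx 1198.3$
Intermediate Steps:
$C{\left(t \right)} = -2 + 2 t$ ($C{\left(t \right)} = -2 + \left(t + t\right) = -2 + 2 t$)
$D = - \frac{80}{3}$ ($D = - \frac{\left(-10\right) \left(-8\right)}{3} = \left(- \frac{1}{3}\right) 80 = - \frac{80}{3} \approx -26.667$)
$\left(21 + C{\left(8 \right)}\right)^{2} + D = \left(21 + \left(-2 + 2 \cdot 8\right)\right)^{2} - \frac{80}{3} = \left(21 + \left(-2 + 16\right)\right)^{2} - \frac{80}{3} = \left(21 + 14\right)^{2} - \frac{80}{3} = 35^{2} - \frac{80}{3} = 1225 - \frac{80}{3} = \frac{3595}{3}$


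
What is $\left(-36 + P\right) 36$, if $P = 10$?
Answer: $-936$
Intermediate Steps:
$\left(-36 + P\right) 36 = \left(-36 + 10\right) 36 = \left(-26\right) 36 = -936$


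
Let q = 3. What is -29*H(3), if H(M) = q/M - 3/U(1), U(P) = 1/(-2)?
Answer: -203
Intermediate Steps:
U(P) = -1/2
H(M) = 6 + 3/M (H(M) = 3/M - 3/(-1/2) = 3/M - 3*(-2) = 3/M + 6 = 6 + 3/M)
-29*H(3) = -29*(6 + 3/3) = -29*(6 + 3*(1/3)) = -29*(6 + 1) = -29*7 = -203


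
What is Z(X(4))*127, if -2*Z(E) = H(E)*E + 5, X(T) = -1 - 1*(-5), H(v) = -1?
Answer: -127/2 ≈ -63.500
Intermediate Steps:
X(T) = 4 (X(T) = -1 + 5 = 4)
Z(E) = -5/2 + E/2 (Z(E) = -(-E + 5)/2 = -(5 - E)/2 = -5/2 + E/2)
Z(X(4))*127 = (-5/2 + (1/2)*4)*127 = (-5/2 + 2)*127 = -1/2*127 = -127/2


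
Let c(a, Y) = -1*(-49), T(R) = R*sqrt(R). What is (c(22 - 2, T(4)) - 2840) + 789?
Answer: -2002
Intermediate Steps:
T(R) = R**(3/2)
c(a, Y) = 49
(c(22 - 2, T(4)) - 2840) + 789 = (49 - 2840) + 789 = -2791 + 789 = -2002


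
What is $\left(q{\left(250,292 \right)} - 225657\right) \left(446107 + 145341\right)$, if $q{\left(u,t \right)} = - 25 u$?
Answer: $-137160931336$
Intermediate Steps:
$\left(q{\left(250,292 \right)} - 225657\right) \left(446107 + 145341\right) = \left(\left(-25\right) 250 - 225657\right) \left(446107 + 145341\right) = \left(-6250 - 225657\right) 591448 = \left(-231907\right) 591448 = -137160931336$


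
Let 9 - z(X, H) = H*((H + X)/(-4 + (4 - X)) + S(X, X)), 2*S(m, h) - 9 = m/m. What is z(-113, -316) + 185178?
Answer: 20969107/113 ≈ 1.8557e+5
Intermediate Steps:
S(m, h) = 5 (S(m, h) = 9/2 + (m/m)/2 = 9/2 + (½)*1 = 9/2 + ½ = 5)
z(X, H) = 9 - H*(5 - (H + X)/X) (z(X, H) = 9 - H*((H + X)/(-4 + (4 - X)) + 5) = 9 - H*((H + X)/((-X)) + 5) = 9 - H*((H + X)*(-1/X) + 5) = 9 - H*(-(H + X)/X + 5) = 9 - H*(5 - (H + X)/X))
z(-113, -316) + 185178 = (9 - 4*(-316) + (-316)²/(-113)) + 185178 = (9 + 1264 + 99856*(-1/113)) + 185178 = (9 + 1264 - 99856/113) + 185178 = 43993/113 + 185178 = 20969107/113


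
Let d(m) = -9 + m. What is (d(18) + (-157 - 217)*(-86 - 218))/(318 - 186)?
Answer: 113705/132 ≈ 861.40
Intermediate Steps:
(d(18) + (-157 - 217)*(-86 - 218))/(318 - 186) = ((-9 + 18) + (-157 - 217)*(-86 - 218))/(318 - 186) = (9 - 374*(-304))/132 = (9 + 113696)*(1/132) = 113705*(1/132) = 113705/132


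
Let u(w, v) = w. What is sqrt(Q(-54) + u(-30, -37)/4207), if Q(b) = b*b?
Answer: sqrt(51609717474)/4207 ≈ 54.000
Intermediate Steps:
Q(b) = b**2
sqrt(Q(-54) + u(-30, -37)/4207) = sqrt((-54)**2 - 30/4207) = sqrt(2916 - 30*1/4207) = sqrt(2916 - 30/4207) = sqrt(12267582/4207) = sqrt(51609717474)/4207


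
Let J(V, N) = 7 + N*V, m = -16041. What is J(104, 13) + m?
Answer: -14682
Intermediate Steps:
J(104, 13) + m = (7 + 13*104) - 16041 = (7 + 1352) - 16041 = 1359 - 16041 = -14682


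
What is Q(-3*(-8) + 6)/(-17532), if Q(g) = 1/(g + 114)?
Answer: -1/2524608 ≈ -3.9610e-7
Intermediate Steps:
Q(g) = 1/(114 + g)
Q(-3*(-8) + 6)/(-17532) = 1/((114 + (-3*(-8) + 6))*(-17532)) = -1/17532/(114 + (24 + 6)) = -1/17532/(114 + 30) = -1/17532/144 = (1/144)*(-1/17532) = -1/2524608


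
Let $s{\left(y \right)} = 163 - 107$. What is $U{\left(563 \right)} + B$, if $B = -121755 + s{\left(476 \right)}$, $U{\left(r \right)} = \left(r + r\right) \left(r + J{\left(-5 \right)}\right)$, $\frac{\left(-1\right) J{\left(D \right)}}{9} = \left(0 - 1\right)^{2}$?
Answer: $502105$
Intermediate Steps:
$s{\left(y \right)} = 56$ ($s{\left(y \right)} = 163 - 107 = 56$)
$J{\left(D \right)} = -9$ ($J{\left(D \right)} = - 9 \left(0 - 1\right)^{2} = - 9 \left(-1\right)^{2} = \left(-9\right) 1 = -9$)
$U{\left(r \right)} = 2 r \left(-9 + r\right)$ ($U{\left(r \right)} = \left(r + r\right) \left(r - 9\right) = 2 r \left(-9 + r\right)$)
$B = -121699$ ($B = -121755 + 56 = -121699$)
$U{\left(563 \right)} + B = 2 \cdot 563 \left(-9 + 563\right) - 121699 = 2 \cdot 563 \cdot 554 - 121699 = 623804 - 121699 = 502105$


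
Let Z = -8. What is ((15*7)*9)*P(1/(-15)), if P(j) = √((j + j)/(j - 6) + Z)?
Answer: 1485*I*√546/13 ≈ 2669.2*I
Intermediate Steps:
P(j) = √(-8 + 2*j/(-6 + j)) (P(j) = √((j + j)/(j - 6) - 8) = √((2*j)/(-6 + j) - 8) = √(2*j/(-6 + j) - 8) = √(-8 + 2*j/(-6 + j)))
((15*7)*9)*P(1/(-15)) = ((15*7)*9)*(√6*√((8 - 1/(-15))/(-6 + 1/(-15)))) = (105*9)*(√6*√((8 - 1*(-1/15))/(-6 - 1/15))) = 945*(√6*√((8 + 1/15)/(-91/15))) = 945*(√6*√(-15/91*121/15)) = 945*(√6*√(-121/91)) = 945*(√6*(11*I*√91/91)) = 945*(11*I*√546/91) = 1485*I*√546/13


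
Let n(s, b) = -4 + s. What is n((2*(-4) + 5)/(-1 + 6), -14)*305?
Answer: -1403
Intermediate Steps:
n((2*(-4) + 5)/(-1 + 6), -14)*305 = (-4 + (2*(-4) + 5)/(-1 + 6))*305 = (-4 + (-8 + 5)/5)*305 = (-4 - 3*⅕)*305 = (-4 - ⅗)*305 = -23/5*305 = -1403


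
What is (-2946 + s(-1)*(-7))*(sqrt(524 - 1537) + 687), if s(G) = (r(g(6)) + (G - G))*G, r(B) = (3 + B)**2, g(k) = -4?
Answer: -2019093 - 2939*I*sqrt(1013) ≈ -2.0191e+6 - 93542.0*I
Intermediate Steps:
s(G) = G (s(G) = ((3 - 4)**2 + (G - G))*G = ((-1)**2 + 0)*G = (1 + 0)*G = 1*G = G)
(-2946 + s(-1)*(-7))*(sqrt(524 - 1537) + 687) = (-2946 - 1*(-7))*(sqrt(524 - 1537) + 687) = (-2946 + 7)*(sqrt(-1013) + 687) = -2939*(I*sqrt(1013) + 687) = -2939*(687 + I*sqrt(1013)) = -2019093 - 2939*I*sqrt(1013)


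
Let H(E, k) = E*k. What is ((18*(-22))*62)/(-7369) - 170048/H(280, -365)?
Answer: 470287264/94138975 ≈ 4.9957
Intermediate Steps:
((18*(-22))*62)/(-7369) - 170048/H(280, -365) = ((18*(-22))*62)/(-7369) - 170048/(280*(-365)) = -396*62*(-1/7369) - 170048/(-102200) = -24552*(-1/7369) - 170048*(-1/102200) = 24552/7369 + 21256/12775 = 470287264/94138975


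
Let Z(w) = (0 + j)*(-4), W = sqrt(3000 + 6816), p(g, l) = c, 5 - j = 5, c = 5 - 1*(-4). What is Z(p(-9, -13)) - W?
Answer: -2*sqrt(2454) ≈ -99.076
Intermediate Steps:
c = 9 (c = 5 + 4 = 9)
j = 0 (j = 5 - 1*5 = 5 - 5 = 0)
p(g, l) = 9
W = 2*sqrt(2454) (W = sqrt(9816) = 2*sqrt(2454) ≈ 99.076)
Z(w) = 0 (Z(w) = (0 + 0)*(-4) = 0*(-4) = 0)
Z(p(-9, -13)) - W = 0 - 2*sqrt(2454) = -2*sqrt(2454)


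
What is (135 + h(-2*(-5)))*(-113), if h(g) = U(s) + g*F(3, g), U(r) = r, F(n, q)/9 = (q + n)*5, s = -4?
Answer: -675853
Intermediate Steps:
F(n, q) = 45*n + 45*q (F(n, q) = 9*((q + n)*5) = 9*((n + q)*5) = 9*(5*n + 5*q) = 45*n + 45*q)
h(g) = -4 + g*(135 + 45*g) (h(g) = -4 + g*(45*3 + 45*g) = -4 + g*(135 + 45*g))
(135 + h(-2*(-5)))*(-113) = (135 + (-4 + 45*(-2*(-5))*(3 - 2*(-5))))*(-113) = (135 + (-4 + 45*10*(3 + 10)))*(-113) = (135 + (-4 + 45*10*13))*(-113) = (135 + (-4 + 5850))*(-113) = (135 + 5846)*(-113) = 5981*(-113) = -675853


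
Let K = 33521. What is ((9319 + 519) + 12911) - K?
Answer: -10772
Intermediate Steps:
((9319 + 519) + 12911) - K = ((9319 + 519) + 12911) - 1*33521 = (9838 + 12911) - 33521 = 22749 - 33521 = -10772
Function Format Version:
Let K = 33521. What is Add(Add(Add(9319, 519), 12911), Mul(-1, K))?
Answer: -10772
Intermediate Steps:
Add(Add(Add(9319, 519), 12911), Mul(-1, K)) = Add(Add(Add(9319, 519), 12911), Mul(-1, 33521)) = Add(Add(9838, 12911), -33521) = Add(22749, -33521) = -10772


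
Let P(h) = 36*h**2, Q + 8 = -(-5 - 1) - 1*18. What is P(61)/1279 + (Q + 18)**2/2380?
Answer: 79705099/761005 ≈ 104.74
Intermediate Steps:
Q = -20 (Q = -8 + (-(-5 - 1) - 1*18) = -8 + (-1*(-6) - 18) = -8 + (6 - 18) = -8 - 12 = -20)
P(61)/1279 + (Q + 18)**2/2380 = (36*61**2)/1279 + (-20 + 18)**2/2380 = (36*3721)*(1/1279) + (-2)**2*(1/2380) = 133956*(1/1279) + 4*(1/2380) = 133956/1279 + 1/595 = 79705099/761005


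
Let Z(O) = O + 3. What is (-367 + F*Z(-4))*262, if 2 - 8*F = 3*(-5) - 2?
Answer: -387105/4 ≈ -96776.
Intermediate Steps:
Z(O) = 3 + O
F = 19/8 (F = 1/4 - (3*(-5) - 2)/8 = 1/4 - (-15 - 2)/8 = 1/4 - 1/8*(-17) = 1/4 + 17/8 = 19/8 ≈ 2.3750)
(-367 + F*Z(-4))*262 = (-367 + 19*(3 - 4)/8)*262 = (-367 + (19/8)*(-1))*262 = (-367 - 19/8)*262 = -2955/8*262 = -387105/4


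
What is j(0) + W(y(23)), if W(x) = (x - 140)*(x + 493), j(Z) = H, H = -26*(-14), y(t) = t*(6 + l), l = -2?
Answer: -27716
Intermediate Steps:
y(t) = 4*t (y(t) = t*(6 - 2) = t*4 = 4*t)
H = 364
j(Z) = 364
W(x) = (-140 + x)*(493 + x)
j(0) + W(y(23)) = 364 + (-69020 + (4*23)² + 353*(4*23)) = 364 + (-69020 + 92² + 353*92) = 364 + (-69020 + 8464 + 32476) = 364 - 28080 = -27716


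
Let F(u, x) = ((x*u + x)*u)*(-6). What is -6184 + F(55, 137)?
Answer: -2537944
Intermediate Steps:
F(u, x) = -6*u*(x + u*x) (F(u, x) = ((u*x + x)*u)*(-6) = ((x + u*x)*u)*(-6) = (u*(x + u*x))*(-6) = -6*u*(x + u*x))
-6184 + F(55, 137) = -6184 - 6*55*137*(1 + 55) = -6184 - 6*55*137*56 = -6184 - 2531760 = -2537944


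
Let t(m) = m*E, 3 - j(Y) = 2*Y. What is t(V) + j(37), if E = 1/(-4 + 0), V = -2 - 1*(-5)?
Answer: -287/4 ≈ -71.750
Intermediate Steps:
j(Y) = 3 - 2*Y
V = 3 (V = -2 + 5 = 3)
E = -¼ (E = 1/(-4) = -¼ ≈ -0.25000)
t(m) = -m/4 (t(m) = m*(-¼) = -m/4)
t(V) + j(37) = -¼*3 + (3 - 2*37) = -¾ + (3 - 74) = -¾ - 71 = -287/4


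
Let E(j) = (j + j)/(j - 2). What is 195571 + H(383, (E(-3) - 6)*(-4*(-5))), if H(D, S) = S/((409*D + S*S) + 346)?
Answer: 10835220081/55403 ≈ 1.9557e+5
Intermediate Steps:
E(j) = 2*j/(-2 + j) (E(j) = (2*j)/(-2 + j) = 2*j/(-2 + j))
H(D, S) = S/(346 + S**2 + 409*D) (H(D, S) = S/((409*D + S**2) + 346) = S/((S**2 + 409*D) + 346) = S/(346 + S**2 + 409*D))
195571 + H(383, (E(-3) - 6)*(-4*(-5))) = 195571 + ((2*(-3)/(-2 - 3) - 6)*(-4*(-5)))/(346 + ((2*(-3)/(-2 - 3) - 6)*(-4*(-5)))**2 + 409*383) = 195571 + ((2*(-3)/(-5) - 6)*20)/(346 + ((2*(-3)/(-5) - 6)*20)**2 + 156647) = 195571 + ((2*(-3)*(-1/5) - 6)*20)/(346 + ((2*(-3)*(-1/5) - 6)*20)**2 + 156647) = 195571 + ((6/5 - 6)*20)/(346 + ((6/5 - 6)*20)**2 + 156647) = 195571 + (-24/5*20)/(346 + (-24/5*20)**2 + 156647) = 195571 - 96/(346 + (-96)**2 + 156647) = 195571 - 96/(346 + 9216 + 156647) = 195571 - 96/166209 = 195571 - 96*1/166209 = 195571 - 32/55403 = 10835220081/55403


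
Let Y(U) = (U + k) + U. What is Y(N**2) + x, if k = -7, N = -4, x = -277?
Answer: -252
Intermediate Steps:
Y(U) = -7 + 2*U (Y(U) = (U - 7) + U = (-7 + U) + U = -7 + 2*U)
Y(N**2) + x = (-7 + 2*(-4)**2) - 277 = (-7 + 2*16) - 277 = (-7 + 32) - 277 = 25 - 277 = -252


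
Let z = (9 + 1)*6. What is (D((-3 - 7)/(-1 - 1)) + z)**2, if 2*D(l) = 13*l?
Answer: 34225/4 ≈ 8556.3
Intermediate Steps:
z = 60 (z = 10*6 = 60)
D(l) = 13*l/2 (D(l) = (13*l)/2 = 13*l/2)
(D((-3 - 7)/(-1 - 1)) + z)**2 = (13*((-3 - 7)/(-1 - 1))/2 + 60)**2 = (13*(-10/(-2))/2 + 60)**2 = (13*(-10*(-1/2))/2 + 60)**2 = ((13/2)*5 + 60)**2 = (65/2 + 60)**2 = (185/2)**2 = 34225/4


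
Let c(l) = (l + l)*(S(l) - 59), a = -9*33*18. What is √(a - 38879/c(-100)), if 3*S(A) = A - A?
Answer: I*√7448358122/1180 ≈ 73.139*I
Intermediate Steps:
a = -5346 (a = -297*18 = -5346)
S(A) = 0 (S(A) = (A - A)/3 = (⅓)*0 = 0)
c(l) = -118*l (c(l) = (l + l)*(0 - 59) = (2*l)*(-59) = -118*l)
√(a - 38879/c(-100)) = √(-5346 - 38879/((-118*(-100)))) = √(-5346 - 38879/11800) = √(-63121679/11800) = I*√7448358122/1180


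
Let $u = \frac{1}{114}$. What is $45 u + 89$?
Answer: $\frac{3397}{38} \approx 89.395$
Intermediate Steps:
$u = \frac{1}{114} \approx 0.0087719$
$45 u + 89 = 45 \cdot \frac{1}{114} + 89 = \frac{15}{38} + 89 = \frac{3397}{38}$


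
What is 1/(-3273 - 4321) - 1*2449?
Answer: -18597707/7594 ≈ -2449.0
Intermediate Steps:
1/(-3273 - 4321) - 1*2449 = 1/(-7594) - 2449 = -1/7594 - 2449 = -18597707/7594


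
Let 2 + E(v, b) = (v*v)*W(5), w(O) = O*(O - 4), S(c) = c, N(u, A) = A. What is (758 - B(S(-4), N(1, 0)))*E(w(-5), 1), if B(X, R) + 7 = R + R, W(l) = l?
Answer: 7744095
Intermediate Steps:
w(O) = O*(-4 + O)
B(X, R) = -7 + 2*R (B(X, R) = -7 + (R + R) = -7 + 2*R)
E(v, b) = -2 + 5*v**2 (E(v, b) = -2 + (v*v)*5 = -2 + v**2*5 = -2 + 5*v**2)
(758 - B(S(-4), N(1, 0)))*E(w(-5), 1) = (758 - (-7 + 2*0))*(-2 + 5*(-5*(-4 - 5))**2) = (758 - (-7 + 0))*(-2 + 5*(-5*(-9))**2) = (758 - 1*(-7))*(-2 + 5*45**2) = (758 + 7)*(-2 + 5*2025) = 765*(-2 + 10125) = 765*10123 = 7744095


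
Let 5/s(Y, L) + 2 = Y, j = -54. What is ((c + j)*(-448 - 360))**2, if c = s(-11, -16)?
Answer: 326333417536/169 ≈ 1.9310e+9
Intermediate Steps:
s(Y, L) = 5/(-2 + Y)
c = -5/13 (c = 5/(-2 - 11) = 5/(-13) = 5*(-1/13) = -5/13 ≈ -0.38462)
((c + j)*(-448 - 360))**2 = ((-5/13 - 54)*(-448 - 360))**2 = (-707/13*(-808))**2 = (571256/13)**2 = 326333417536/169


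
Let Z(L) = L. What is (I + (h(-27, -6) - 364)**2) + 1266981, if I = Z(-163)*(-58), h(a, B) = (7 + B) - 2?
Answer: 1409660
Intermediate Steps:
h(a, B) = 5 + B
I = 9454 (I = -163*(-58) = 9454)
(I + (h(-27, -6) - 364)**2) + 1266981 = (9454 + ((5 - 6) - 364)**2) + 1266981 = (9454 + (-1 - 364)**2) + 1266981 = (9454 + (-365)**2) + 1266981 = (9454 + 133225) + 1266981 = 142679 + 1266981 = 1409660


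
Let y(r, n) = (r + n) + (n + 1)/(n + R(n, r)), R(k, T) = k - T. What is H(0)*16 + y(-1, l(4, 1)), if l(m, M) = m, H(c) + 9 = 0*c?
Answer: -1264/9 ≈ -140.44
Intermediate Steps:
H(c) = -9 (H(c) = -9 + 0*c = -9 + 0 = -9)
y(r, n) = n + r + (1 + n)/(-r + 2*n) (y(r, n) = (r + n) + (n + 1)/(n + (n - r)) = (n + r) + (1 + n)/(-r + 2*n) = n + r + (1 + n)/(-r + 2*n))
H(0)*16 + y(-1, l(4, 1)) = -9*16 + (-1 + (-1)**2 - 1*4 - 2*4**2 - 1*4*(-1))/(-1 - 2*4) = -144 + (-1 + 1 - 4 - 2*16 + 4)/(-1 - 8) = -144 + (-1 + 1 - 4 - 32 + 4)/(-9) = -144 - 1/9*(-32) = -144 + 32/9 = -1264/9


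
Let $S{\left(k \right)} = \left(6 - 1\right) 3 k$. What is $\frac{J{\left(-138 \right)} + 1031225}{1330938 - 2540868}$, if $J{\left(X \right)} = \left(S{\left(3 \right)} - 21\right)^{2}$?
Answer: $- \frac{1031801}{1209930} \approx -0.85278$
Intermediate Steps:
$S{\left(k \right)} = 15 k$ ($S{\left(k \right)} = 5 \cdot 3 k = 15 k$)
$J{\left(X \right)} = 576$ ($J{\left(X \right)} = \left(15 \cdot 3 - 21\right)^{2} = \left(45 - 21\right)^{2} = 24^{2} = 576$)
$\frac{J{\left(-138 \right)} + 1031225}{1330938 - 2540868} = \frac{576 + 1031225}{1330938 - 2540868} = \frac{1031801}{-1209930} = 1031801 \left(- \frac{1}{1209930}\right) = - \frac{1031801}{1209930}$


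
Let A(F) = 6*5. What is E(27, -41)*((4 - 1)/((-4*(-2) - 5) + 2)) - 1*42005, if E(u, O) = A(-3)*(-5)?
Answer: -42095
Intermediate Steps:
A(F) = 30
E(u, O) = -150 (E(u, O) = 30*(-5) = -150)
E(27, -41)*((4 - 1)/((-4*(-2) - 5) + 2)) - 1*42005 = -150*(4 - 1)/((-4*(-2) - 5) + 2) - 1*42005 = -450/((8 - 5) + 2) - 42005 = -450/(3 + 2) - 42005 = -450/5 - 42005 = -150*⅗ - 42005 = -90 - 42005 = -42095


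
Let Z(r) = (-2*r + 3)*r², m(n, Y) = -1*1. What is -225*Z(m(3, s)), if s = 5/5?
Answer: -1125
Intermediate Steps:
s = 1 (s = 5*(⅕) = 1)
m(n, Y) = -1
Z(r) = r²*(3 - 2*r) (Z(r) = (3 - 2*r)*r² = r²*(3 - 2*r))
-225*Z(m(3, s)) = -225*(-1)²*(3 - 2*(-1)) = -225*(3 + 2) = -225*5 = -1125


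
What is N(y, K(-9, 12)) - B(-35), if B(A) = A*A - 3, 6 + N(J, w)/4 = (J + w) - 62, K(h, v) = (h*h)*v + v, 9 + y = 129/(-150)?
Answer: 60064/25 ≈ 2402.6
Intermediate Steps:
y = -493/50 (y = -9 + 129/(-150) = -9 + 129*(-1/150) = -9 - 43/50 = -493/50 ≈ -9.8600)
K(h, v) = v + v*h² (K(h, v) = h²*v + v = v*h² + v = v + v*h²)
N(J, w) = -272 + 4*J + 4*w (N(J, w) = -24 + 4*((J + w) - 62) = -24 + 4*(-62 + J + w) = -24 + (-248 + 4*J + 4*w) = -272 + 4*J + 4*w)
B(A) = -3 + A² (B(A) = A² - 3 = -3 + A²)
N(y, K(-9, 12)) - B(-35) = (-272 + 4*(-493/50) + 4*(12*(1 + (-9)²))) - (-3 + (-35)²) = (-272 - 986/25 + 4*(12*(1 + 81))) - (-3 + 1225) = (-272 - 986/25 + 4*(12*82)) - 1*1222 = (-272 - 986/25 + 4*984) - 1222 = (-272 - 986/25 + 3936) - 1222 = 90614/25 - 1222 = 60064/25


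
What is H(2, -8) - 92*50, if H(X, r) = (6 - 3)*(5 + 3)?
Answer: -4576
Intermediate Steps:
H(X, r) = 24 (H(X, r) = 3*8 = 24)
H(2, -8) - 92*50 = 24 - 92*50 = 24 - 4600 = -4576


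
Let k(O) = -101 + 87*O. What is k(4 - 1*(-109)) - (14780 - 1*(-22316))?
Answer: -27366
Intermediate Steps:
k(4 - 1*(-109)) - (14780 - 1*(-22316)) = (-101 + 87*(4 - 1*(-109))) - (14780 - 1*(-22316)) = (-101 + 87*(4 + 109)) - (14780 + 22316) = (-101 + 87*113) - 1*37096 = (-101 + 9831) - 37096 = 9730 - 37096 = -27366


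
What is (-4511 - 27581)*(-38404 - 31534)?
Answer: 2244450296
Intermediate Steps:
(-4511 - 27581)*(-38404 - 31534) = -32092*(-69938) = 2244450296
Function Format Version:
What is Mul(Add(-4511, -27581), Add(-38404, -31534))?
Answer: 2244450296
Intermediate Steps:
Mul(Add(-4511, -27581), Add(-38404, -31534)) = Mul(-32092, -69938) = 2244450296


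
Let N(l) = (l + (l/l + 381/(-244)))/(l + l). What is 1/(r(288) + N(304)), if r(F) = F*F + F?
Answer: 148352/12347707703 ≈ 1.2015e-5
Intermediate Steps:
N(l) = (-137/244 + l)/(2*l) (N(l) = (l + (1 + 381*(-1/244)))/((2*l)) = (l + (1 - 381/244))*(1/(2*l)) = (l - 137/244)*(1/(2*l)) = (-137/244 + l)*(1/(2*l)) = (-137/244 + l)/(2*l))
r(F) = F + F² (r(F) = F² + F = F + F²)
1/(r(288) + N(304)) = 1/(288*(1 + 288) + (1/488)*(-137 + 244*304)/304) = 1/(288*289 + (1/488)*(1/304)*(-137 + 74176)) = 1/(83232 + (1/488)*(1/304)*74039) = 1/(83232 + 74039/148352) = 1/(12347707703/148352) = 148352/12347707703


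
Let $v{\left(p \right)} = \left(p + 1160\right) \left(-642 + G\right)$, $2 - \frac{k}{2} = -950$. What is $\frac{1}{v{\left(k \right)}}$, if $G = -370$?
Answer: $- \frac{1}{3100768} \approx -3.225 \cdot 10^{-7}$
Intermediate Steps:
$k = 1904$ ($k = 4 - -1900 = 4 + 1900 = 1904$)
$v{\left(p \right)} = -1173920 - 1012 p$ ($v{\left(p \right)} = \left(p + 1160\right) \left(-642 - 370\right) = \left(1160 + p\right) \left(-1012\right) = -1173920 - 1012 p$)
$\frac{1}{v{\left(k \right)}} = \frac{1}{-1173920 - 1926848} = \frac{1}{-3100768} = - \frac{1}{3100768}$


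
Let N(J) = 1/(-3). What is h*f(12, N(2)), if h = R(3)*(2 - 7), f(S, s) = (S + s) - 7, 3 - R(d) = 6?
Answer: 70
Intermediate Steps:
N(J) = -⅓
R(d) = -3 (R(d) = 3 - 1*6 = 3 - 6 = -3)
f(S, s) = -7 + S + s
h = 15 (h = -3*(2 - 7) = -3*(-5) = 15)
h*f(12, N(2)) = 15*(-7 + 12 - ⅓) = 15*(14/3) = 70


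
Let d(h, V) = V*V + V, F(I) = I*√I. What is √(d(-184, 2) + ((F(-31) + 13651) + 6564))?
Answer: √(20221 - 31*I*√31) ≈ 142.2 - 0.6069*I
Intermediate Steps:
F(I) = I^(3/2)
d(h, V) = V + V² (d(h, V) = V² + V = V + V²)
√(d(-184, 2) + ((F(-31) + 13651) + 6564)) = √(2*(1 + 2) + (((-31)^(3/2) + 13651) + 6564)) = √(2*3 + ((-31*I*√31 + 13651) + 6564)) = √(6 + ((13651 - 31*I*√31) + 6564)) = √(6 + (20215 - 31*I*√31)) = √(20221 - 31*I*√31)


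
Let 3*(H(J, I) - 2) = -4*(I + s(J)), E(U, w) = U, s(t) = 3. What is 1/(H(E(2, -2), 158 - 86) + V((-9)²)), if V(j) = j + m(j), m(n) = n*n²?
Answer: 1/531424 ≈ 1.8817e-6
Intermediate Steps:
m(n) = n³
H(J, I) = -2 - 4*I/3 (H(J, I) = 2 + (-4*(I + 3))/3 = 2 + (-4*(3 + I))/3 = 2 + (-12 - 4*I)/3 = 2 + (-4 - 4*I/3) = -2 - 4*I/3)
V(j) = j + j³
1/(H(E(2, -2), 158 - 86) + V((-9)²)) = 1/((-2 - 4*(158 - 86)/3) + ((-9)² + ((-9)²)³)) = 1/((-2 - 4/3*72) + (81 + 81³)) = 1/((-2 - 96) + (81 + 531441)) = 1/(-98 + 531522) = 1/531424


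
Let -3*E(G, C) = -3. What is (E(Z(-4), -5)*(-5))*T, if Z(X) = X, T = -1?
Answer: 5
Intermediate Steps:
E(G, C) = 1 (E(G, C) = -1/3*(-3) = 1)
(E(Z(-4), -5)*(-5))*T = (1*(-5))*(-1) = -5*(-1) = 5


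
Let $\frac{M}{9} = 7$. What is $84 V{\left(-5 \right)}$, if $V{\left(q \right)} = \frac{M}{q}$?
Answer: $- \frac{5292}{5} \approx -1058.4$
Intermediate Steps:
$M = 63$ ($M = 9 \cdot 7 = 63$)
$V{\left(q \right)} = \frac{63}{q}$
$84 V{\left(-5 \right)} = 84 \frac{63}{-5} = 84 \cdot 63 \left(- \frac{1}{5}\right) = 84 \left(- \frac{63}{5}\right) = - \frac{5292}{5}$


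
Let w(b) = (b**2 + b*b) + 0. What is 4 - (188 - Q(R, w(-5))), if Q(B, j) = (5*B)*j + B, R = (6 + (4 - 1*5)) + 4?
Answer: 2075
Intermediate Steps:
R = 9 (R = (6 + (4 - 5)) + 4 = (6 - 1) + 4 = 5 + 4 = 9)
w(b) = 2*b**2 (w(b) = (b**2 + b**2) + 0 = 2*b**2 + 0 = 2*b**2)
Q(B, j) = B + 5*B*j (Q(B, j) = 5*B*j + B = B + 5*B*j)
4 - (188 - Q(R, w(-5))) = 4 - (188 - 9*(1 + 5*(2*(-5)**2))) = 4 - (188 - 9*(1 + 5*(2*25))) = 4 - (188 - 9*(1 + 5*50)) = 4 - (188 - 9*(1 + 250)) = 4 - (188 - 9*251) = 4 - (188 - 1*2259) = 4 - (188 - 2259) = 4 - 1*(-2071) = 4 + 2071 = 2075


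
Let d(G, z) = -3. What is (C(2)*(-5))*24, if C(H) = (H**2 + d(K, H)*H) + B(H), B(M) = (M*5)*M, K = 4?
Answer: -2160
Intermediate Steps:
B(M) = 5*M**2 (B(M) = (5*M)*M = 5*M**2)
C(H) = -3*H + 6*H**2 (C(H) = (H**2 - 3*H) + 5*H**2 = -3*H + 6*H**2)
(C(2)*(-5))*24 = ((3*2*(-1 + 2*2))*(-5))*24 = ((3*2*(-1 + 4))*(-5))*24 = ((3*2*3)*(-5))*24 = (18*(-5))*24 = -90*24 = -2160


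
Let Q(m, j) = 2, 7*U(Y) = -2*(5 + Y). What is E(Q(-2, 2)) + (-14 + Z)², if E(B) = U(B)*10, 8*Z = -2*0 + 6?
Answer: 2489/16 ≈ 155.56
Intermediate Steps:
U(Y) = -10/7 - 2*Y/7 (U(Y) = (-2*(5 + Y))/7 = (-10 - 2*Y)/7 = -10/7 - 2*Y/7)
Z = ¾ (Z = (-2*0 + 6)/8 = (0 + 6)/8 = (⅛)*6 = ¾ ≈ 0.75000)
E(B) = -100/7 - 20*B/7 (E(B) = (-10/7 - 2*B/7)*10 = -100/7 - 20*B/7)
E(Q(-2, 2)) + (-14 + Z)² = (-100/7 - 20/7*2) + (-14 + ¾)² = (-100/7 - 40/7) + (-53/4)² = -20 + 2809/16 = 2489/16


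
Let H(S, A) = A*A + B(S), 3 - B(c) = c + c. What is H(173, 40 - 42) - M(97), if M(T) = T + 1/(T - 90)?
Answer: -3053/7 ≈ -436.14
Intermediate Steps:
B(c) = 3 - 2*c (B(c) = 3 - (c + c) = 3 - 2*c)
M(T) = T + 1/(-90 + T)
H(S, A) = 3 + A² - 2*S (H(S, A) = A*A + (3 - 2*S) = A² + (3 - 2*S) = 3 + A² - 2*S)
H(173, 40 - 42) - M(97) = (3 + (40 - 42)² - 2*173) - (1 + 97² - 90*97)/(-90 + 97) = (3 + (-2)² - 346) - (1 + 9409 - 8730)/7 = (3 + 4 - 346) - 680/7 = -339 - 1*680/7 = -339 - 680/7 = -3053/7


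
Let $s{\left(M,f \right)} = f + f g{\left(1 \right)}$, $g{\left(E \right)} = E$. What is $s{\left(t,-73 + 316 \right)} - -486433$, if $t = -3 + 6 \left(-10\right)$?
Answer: $486919$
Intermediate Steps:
$t = -63$ ($t = -3 - 60 = -63$)
$s{\left(M,f \right)} = 2 f$ ($s{\left(M,f \right)} = f + f 1 = f + f = 2 f$)
$s{\left(t,-73 + 316 \right)} - -486433 = 2 \left(-73 + 316\right) - -486433 = 2 \cdot 243 + 486433 = 486 + 486433 = 486919$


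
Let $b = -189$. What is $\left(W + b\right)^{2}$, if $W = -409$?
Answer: $357604$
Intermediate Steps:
$\left(W + b\right)^{2} = \left(-409 - 189\right)^{2} = \left(-598\right)^{2} = 357604$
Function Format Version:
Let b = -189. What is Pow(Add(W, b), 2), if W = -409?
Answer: 357604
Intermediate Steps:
Pow(Add(W, b), 2) = Pow(Add(-409, -189), 2) = Pow(-598, 2) = 357604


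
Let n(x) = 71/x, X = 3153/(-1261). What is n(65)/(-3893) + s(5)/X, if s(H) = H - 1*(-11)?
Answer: -5105659783/797850885 ≈ -6.3993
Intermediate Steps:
s(H) = 11 + H (s(H) = H + 11 = 11 + H)
X = -3153/1261 (X = 3153*(-1/1261) = -3153/1261 ≈ -2.5004)
n(65)/(-3893) + s(5)/X = (71/65)/(-3893) + (11 + 5)/(-3153/1261) = (71*(1/65))*(-1/3893) + 16*(-1261/3153) = (71/65)*(-1/3893) - 20176/3153 = -71/253045 - 20176/3153 = -5105659783/797850885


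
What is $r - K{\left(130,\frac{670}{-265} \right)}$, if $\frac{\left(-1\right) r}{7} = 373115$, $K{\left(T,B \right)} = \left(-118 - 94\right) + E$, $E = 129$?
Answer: $-2611722$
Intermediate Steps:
$K{\left(T,B \right)} = -83$ ($K{\left(T,B \right)} = \left(-118 - 94\right) + 129 = -212 + 129 = -83$)
$r = -2611805$ ($r = \left(-7\right) 373115 = -2611805$)
$r - K{\left(130,\frac{670}{-265} \right)} = -2611805 - -83 = -2611805 + 83 = -2611722$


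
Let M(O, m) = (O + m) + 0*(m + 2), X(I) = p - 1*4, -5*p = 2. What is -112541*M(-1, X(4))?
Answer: 3038607/5 ≈ 6.0772e+5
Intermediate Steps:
p = -2/5 (p = -1/5*2 = -2/5 ≈ -0.40000)
X(I) = -22/5 (X(I) = -2/5 - 1*4 = -2/5 - 4 = -22/5)
M(O, m) = O + m (M(O, m) = (O + m) + 0*(2 + m) = (O + m) + 0 = O + m)
-112541*M(-1, X(4)) = -112541*(-1 - 22/5) = -112541*(-27/5) = 3038607/5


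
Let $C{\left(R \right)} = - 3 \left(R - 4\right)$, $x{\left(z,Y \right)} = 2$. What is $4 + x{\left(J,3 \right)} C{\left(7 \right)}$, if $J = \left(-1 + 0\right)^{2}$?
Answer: $-14$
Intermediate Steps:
$J = 1$ ($J = \left(-1\right)^{2} = 1$)
$C{\left(R \right)} = 12 - 3 R$ ($C{\left(R \right)} = - 3 \left(-4 + R\right) = 12 - 3 R$)
$4 + x{\left(J,3 \right)} C{\left(7 \right)} = 4 + 2 \left(12 - 21\right) = 4 + 2 \left(-9\right) = 4 - 18 = -14$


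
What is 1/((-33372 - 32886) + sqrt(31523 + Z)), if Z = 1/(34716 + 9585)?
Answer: -1467647829/97242711603670 - sqrt(15466591320906)/97242711603670 ≈ -1.5133e-5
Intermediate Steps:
Z = 1/44301 ≈ 2.2573e-5
1/((-33372 - 32886) + sqrt(31523 + Z)) = 1/((-33372 - 32886) + sqrt(31523 + 1/44301)) = 1/(-66258 + sqrt(1396500424/44301)) = 1/(-66258 + 2*sqrt(15466591320906)/44301)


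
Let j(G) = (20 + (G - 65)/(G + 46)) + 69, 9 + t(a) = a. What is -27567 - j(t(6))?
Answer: -1189140/43 ≈ -27654.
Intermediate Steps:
t(a) = -9 + a
j(G) = 89 + (-65 + G)/(46 + G) (j(G) = (20 + (-65 + G)/(46 + G)) + 69 = 89 + (-65 + G)/(46 + G))
-27567 - j(t(6)) = -27567 - 3*(1343 + 30*(-9 + 6))/(46 + (-9 + 6)) = -27567 - 3*(1343 + 30*(-3))/(46 - 3) = -27567 - 3*(1343 - 90)/43 = -27567 - 3*1253/43 = -27567 - 1*3759/43 = -27567 - 3759/43 = -1189140/43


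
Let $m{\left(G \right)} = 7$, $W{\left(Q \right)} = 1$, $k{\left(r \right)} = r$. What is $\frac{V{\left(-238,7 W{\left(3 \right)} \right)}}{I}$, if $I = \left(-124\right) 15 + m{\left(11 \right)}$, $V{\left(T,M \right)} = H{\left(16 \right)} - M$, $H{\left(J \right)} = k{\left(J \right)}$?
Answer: $- \frac{9}{1853} \approx -0.004857$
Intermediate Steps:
$H{\left(J \right)} = J$
$V{\left(T,M \right)} = 16 - M$
$I = -1853$ ($I = \left(-124\right) 15 + 7 = -1860 + 7 = -1853$)
$\frac{V{\left(-238,7 W{\left(3 \right)} \right)}}{I} = \frac{16 - 7 \cdot 1}{-1853} = \left(16 - 7\right) \left(- \frac{1}{1853}\right) = 9 \left(- \frac{1}{1853}\right) = - \frac{9}{1853}$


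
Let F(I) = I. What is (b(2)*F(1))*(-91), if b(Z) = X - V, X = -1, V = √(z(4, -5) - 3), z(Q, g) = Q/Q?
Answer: 91 + 91*I*√2 ≈ 91.0 + 128.69*I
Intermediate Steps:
z(Q, g) = 1
V = I*√2 (V = √(1 - 3) = √(-2) = I*√2 ≈ 1.4142*I)
b(Z) = -1 - I*√2
(b(2)*F(1))*(-91) = ((-1 - I*√2)*1)*(-91) = (-1 - I*√2)*(-91) = 91 + 91*I*√2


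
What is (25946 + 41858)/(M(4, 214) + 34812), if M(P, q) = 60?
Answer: 16951/8718 ≈ 1.9444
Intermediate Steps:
(25946 + 41858)/(M(4, 214) + 34812) = (25946 + 41858)/(60 + 34812) = 67804/34872 = 67804*(1/34872) = 16951/8718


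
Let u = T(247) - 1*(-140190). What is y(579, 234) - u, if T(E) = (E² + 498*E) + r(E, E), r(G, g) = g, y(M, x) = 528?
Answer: -323924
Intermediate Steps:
T(E) = E² + 499*E (T(E) = (E² + 498*E) + E = E² + 499*E)
u = 324452 (u = 247*(499 + 247) - 1*(-140190) = 247*746 + 140190 = 184262 + 140190 = 324452)
y(579, 234) - u = 528 - 1*324452 = 528 - 324452 = -323924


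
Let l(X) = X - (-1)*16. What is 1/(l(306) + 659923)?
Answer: 1/660245 ≈ 1.5146e-6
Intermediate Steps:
l(X) = 16 + X (l(X) = X - 1*(-16) = X + 16 = 16 + X)
1/(l(306) + 659923) = 1/((16 + 306) + 659923) = 1/(322 + 659923) = 1/660245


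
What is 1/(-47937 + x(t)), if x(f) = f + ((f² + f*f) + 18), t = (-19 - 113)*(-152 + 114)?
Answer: 1/50277609 ≈ 1.9890e-8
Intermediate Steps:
t = 5016 (t = -132*(-38) = 5016)
x(f) = 18 + f + 2*f² (x(f) = f + ((f² + f²) + 18) = f + (2*f² + 18) = f + (18 + 2*f²) = 18 + f + 2*f²)
1/(-47937 + x(t)) = 1/(-47937 + (18 + 5016 + 2*5016²)) = 1/(-47937 + (18 + 5016 + 2*25160256)) = 1/(-47937 + (18 + 5016 + 50320512)) = 1/(-47937 + 50325546) = 1/50277609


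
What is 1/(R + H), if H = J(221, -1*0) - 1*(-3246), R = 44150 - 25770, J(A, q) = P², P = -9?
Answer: 1/21707 ≈ 4.6068e-5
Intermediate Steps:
J(A, q) = 81 (J(A, q) = (-9)² = 81)
R = 18380
H = 3327 (H = 81 - 1*(-3246) = 81 + 3246 = 3327)
1/(R + H) = 1/(18380 + 3327) = 1/21707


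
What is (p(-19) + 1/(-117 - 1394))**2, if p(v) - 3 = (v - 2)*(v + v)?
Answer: 1464850296100/2283121 ≈ 6.4160e+5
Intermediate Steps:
p(v) = 3 + 2*v*(-2 + v) (p(v) = 3 + (v - 2)*(v + v) = 3 + (-2 + v)*(2*v) = 3 + 2*v*(-2 + v))
(p(-19) + 1/(-117 - 1394))**2 = ((3 - 4*(-19) + 2*(-19)**2) + 1/(-117 - 1394))**2 = ((3 + 76 + 2*361) + 1/(-1511))**2 = ((3 + 76 + 722) - 1/1511)**2 = (801 - 1/1511)**2 = (1210310/1511)**2 = 1464850296100/2283121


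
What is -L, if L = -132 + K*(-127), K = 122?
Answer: 15626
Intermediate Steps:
L = -15626 (L = -132 + 122*(-127) = -132 - 15494 = -15626)
-L = -1*(-15626) = 15626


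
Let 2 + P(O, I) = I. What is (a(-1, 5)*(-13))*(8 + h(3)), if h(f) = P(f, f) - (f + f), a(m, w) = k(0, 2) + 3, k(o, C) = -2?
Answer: -39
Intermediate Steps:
P(O, I) = -2 + I
a(m, w) = 1 (a(m, w) = -2 + 3 = 1)
h(f) = -2 - f (h(f) = (-2 + f) - (f + f) = (-2 + f) - 2*f = -2 - f)
(a(-1, 5)*(-13))*(8 + h(3)) = (1*(-13))*(8 + (-2 - 1*3)) = -13*(8 + (-2 - 3)) = -13*(8 - 5) = -13*3 = -39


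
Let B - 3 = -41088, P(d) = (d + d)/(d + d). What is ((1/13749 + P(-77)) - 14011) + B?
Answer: -757501154/13749 ≈ -55095.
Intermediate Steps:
P(d) = 1 (P(d) = (2*d)/((2*d)) = (2*d)*(1/(2*d)) = 1)
B = -41085 (B = 3 - 41088 = -41085)
((1/13749 + P(-77)) - 14011) + B = ((1/13749 + 1) - 14011) - 41085 = (13750/13749 - 14011) - 41085 = -192623489/13749 - 41085 = -757501154/13749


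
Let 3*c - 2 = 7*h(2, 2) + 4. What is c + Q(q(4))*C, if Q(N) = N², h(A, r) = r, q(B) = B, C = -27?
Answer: -1276/3 ≈ -425.33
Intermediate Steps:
c = 20/3 (c = ⅔ + (7*2 + 4)/3 = ⅔ + (14 + 4)/3 = ⅔ + (⅓)*18 = ⅔ + 6 = 20/3 ≈ 6.6667)
c + Q(q(4))*C = 20/3 + 4²*(-27) = 20/3 + 16*(-27) = 20/3 - 432 = -1276/3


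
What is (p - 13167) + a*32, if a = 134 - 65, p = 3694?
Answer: -7265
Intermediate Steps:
a = 69
(p - 13167) + a*32 = (3694 - 13167) + 69*32 = -9473 + 2208 = -7265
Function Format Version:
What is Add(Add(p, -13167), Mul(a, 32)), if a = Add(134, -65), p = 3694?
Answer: -7265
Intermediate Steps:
a = 69
Add(Add(p, -13167), Mul(a, 32)) = Add(Add(3694, -13167), Mul(69, 32)) = Add(-9473, 2208) = -7265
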